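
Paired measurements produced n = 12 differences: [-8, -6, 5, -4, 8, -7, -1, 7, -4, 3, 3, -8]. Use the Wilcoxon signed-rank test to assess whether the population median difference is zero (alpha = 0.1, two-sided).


Step 1: Drop any zero differences (none here) and take |d_i|.
|d| = [8, 6, 5, 4, 8, 7, 1, 7, 4, 3, 3, 8]
Step 2: Midrank |d_i| (ties get averaged ranks).
ranks: |8|->11, |6|->7, |5|->6, |4|->4.5, |8|->11, |7|->8.5, |1|->1, |7|->8.5, |4|->4.5, |3|->2.5, |3|->2.5, |8|->11
Step 3: Attach original signs; sum ranks with positive sign and with negative sign.
W+ = 6 + 11 + 8.5 + 2.5 + 2.5 = 30.5
W- = 11 + 7 + 4.5 + 8.5 + 1 + 4.5 + 11 = 47.5
(Check: W+ + W- = 78 should equal n(n+1)/2 = 78.)
Step 4: Test statistic W = min(W+, W-) = 30.5.
Step 5: Ties in |d|, so use the tie-corrected normal approximation.
        E[W] = n(n+1)/4 = 12*13/4 = 39.
        Tie groups: |d|=3 (t=2), |d|=4 (t=2), |d|=7 (t=2), |d|=8 (t=3); sum(t^3 - t) = 42.
        Var[W] = n(n+1)(2n+1)/24 - sum(t^3-t)/48 = 3900/24 - 42/48 = 161.625.
        z = (W - E[W]) / sqrt(Var[W]) = (30.5 - 39) / 12.7132 = -0.6686.
        Two-sided p = 2*Phi(z) = 0.503752.
Step 6: alpha = 0.1. fail to reject H0.

W+ = 30.5, W- = 47.5, W = min = 30.5, p = 0.503752, fail to reject H0.


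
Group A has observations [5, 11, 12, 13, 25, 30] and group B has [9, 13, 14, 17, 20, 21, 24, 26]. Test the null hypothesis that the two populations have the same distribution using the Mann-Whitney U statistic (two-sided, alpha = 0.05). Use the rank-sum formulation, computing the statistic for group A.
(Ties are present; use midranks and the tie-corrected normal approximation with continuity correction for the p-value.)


Step 1: Combine and sort all 14 observations; assign midranks.
sorted (value, group): (5,X), (9,Y), (11,X), (12,X), (13,X), (13,Y), (14,Y), (17,Y), (20,Y), (21,Y), (24,Y), (25,X), (26,Y), (30,X)
ranks: 5->1, 9->2, 11->3, 12->4, 13->5.5, 13->5.5, 14->7, 17->8, 20->9, 21->10, 24->11, 25->12, 26->13, 30->14
Step 2: Rank sum for X: R1 = 1 + 3 + 4 + 5.5 + 12 + 14 = 39.5.
Step 3: U_X = R1 - n1(n1+1)/2 = 39.5 - 6*7/2 = 39.5 - 21 = 18.5.
       U_Y = n1*n2 - U_X = 48 - 18.5 = 29.5.
Step 4: Ties are present, so use the tie-corrected normal approximation (with continuity correction) for the p-value.
Step 5: p-value = 0.518145; compare to alpha = 0.05. fail to reject H0.

U_X = 18.5, p = 0.518145, fail to reject H0 at alpha = 0.05.


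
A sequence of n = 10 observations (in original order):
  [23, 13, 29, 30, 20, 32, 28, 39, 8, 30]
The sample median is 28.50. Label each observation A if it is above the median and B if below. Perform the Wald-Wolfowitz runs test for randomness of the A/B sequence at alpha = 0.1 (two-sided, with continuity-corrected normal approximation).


Step 1: Compute median = 28.50; label A = above, B = below.
Labels in order: BBAABABABA  (n_A = 5, n_B = 5)
Step 2: Count runs R = 8.
Step 3: Under H0 (random ordering), E[R] = 2*n_A*n_B/(n_A+n_B) + 1 = 2*5*5/10 + 1 = 6.0000.
        Var[R] = 2*n_A*n_B*(2*n_A*n_B - n_A - n_B) / ((n_A+n_B)^2 * (n_A+n_B-1)) = 2000/900 = 2.2222.
        SD[R] = 1.4907.
Step 4: Continuity-corrected z = (R - 0.5 - E[R]) / SD[R] = (8 - 0.5 - 6.0000) / 1.4907 = 1.0062.
Step 5: Two-sided p-value via normal approximation = 2*(1 - Phi(|z|)) = 0.314305.
Step 6: alpha = 0.1. fail to reject H0.

R = 8, z = 1.0062, p = 0.314305, fail to reject H0.


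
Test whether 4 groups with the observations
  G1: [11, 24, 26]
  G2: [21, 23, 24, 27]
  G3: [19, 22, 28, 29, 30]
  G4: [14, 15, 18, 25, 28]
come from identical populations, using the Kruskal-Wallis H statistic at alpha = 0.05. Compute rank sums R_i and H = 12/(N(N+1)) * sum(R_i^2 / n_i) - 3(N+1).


Step 1: Combine all N = 17 observations and assign midranks.
sorted (value, group, rank): (11,G1,1), (14,G4,2), (15,G4,3), (18,G4,4), (19,G3,5), (21,G2,6), (22,G3,7), (23,G2,8), (24,G1,9.5), (24,G2,9.5), (25,G4,11), (26,G1,12), (27,G2,13), (28,G3,14.5), (28,G4,14.5), (29,G3,16), (30,G3,17)
Step 2: Sum ranks within each group.
R_1 = 22.5 (n_1 = 3)
R_2 = 36.5 (n_2 = 4)
R_3 = 59.5 (n_3 = 5)
R_4 = 34.5 (n_4 = 5)
Step 3: H = 12/(N(N+1)) * sum(R_i^2/n_i) - 3(N+1)
     = 12/(17*18) * (22.5^2/3 + 36.5^2/4 + 59.5^2/5 + 34.5^2/5) - 3*18
     = 0.039216 * 1447.91 - 54
     = 2.780882.
Step 4: Ties present; correction factor C = 1 - 12/(17^3 - 17) = 0.997549. Corrected H = 2.780882 / 0.997549 = 2.787715.
Step 5: Under H0, H ~ chi^2(3); p-value = 0.425526.
Step 6: alpha = 0.05. fail to reject H0.

H = 2.7877, df = 3, p = 0.425526, fail to reject H0.


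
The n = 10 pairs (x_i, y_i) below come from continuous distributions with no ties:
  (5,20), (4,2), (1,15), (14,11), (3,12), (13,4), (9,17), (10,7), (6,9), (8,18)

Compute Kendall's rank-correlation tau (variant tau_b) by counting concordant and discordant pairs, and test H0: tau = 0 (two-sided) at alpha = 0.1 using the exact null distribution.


Step 1: Enumerate the 45 unordered pairs (i,j) with i<j and classify each by sign(x_j-x_i) * sign(y_j-y_i).
  (1,2):dx=-1,dy=-18->C; (1,3):dx=-4,dy=-5->C; (1,4):dx=+9,dy=-9->D; (1,5):dx=-2,dy=-8->C
  (1,6):dx=+8,dy=-16->D; (1,7):dx=+4,dy=-3->D; (1,8):dx=+5,dy=-13->D; (1,9):dx=+1,dy=-11->D
  (1,10):dx=+3,dy=-2->D; (2,3):dx=-3,dy=+13->D; (2,4):dx=+10,dy=+9->C; (2,5):dx=-1,dy=+10->D
  (2,6):dx=+9,dy=+2->C; (2,7):dx=+5,dy=+15->C; (2,8):dx=+6,dy=+5->C; (2,9):dx=+2,dy=+7->C
  (2,10):dx=+4,dy=+16->C; (3,4):dx=+13,dy=-4->D; (3,5):dx=+2,dy=-3->D; (3,6):dx=+12,dy=-11->D
  (3,7):dx=+8,dy=+2->C; (3,8):dx=+9,dy=-8->D; (3,9):dx=+5,dy=-6->D; (3,10):dx=+7,dy=+3->C
  (4,5):dx=-11,dy=+1->D; (4,6):dx=-1,dy=-7->C; (4,7):dx=-5,dy=+6->D; (4,8):dx=-4,dy=-4->C
  (4,9):dx=-8,dy=-2->C; (4,10):dx=-6,dy=+7->D; (5,6):dx=+10,dy=-8->D; (5,7):dx=+6,dy=+5->C
  (5,8):dx=+7,dy=-5->D; (5,9):dx=+3,dy=-3->D; (5,10):dx=+5,dy=+6->C; (6,7):dx=-4,dy=+13->D
  (6,8):dx=-3,dy=+3->D; (6,9):dx=-7,dy=+5->D; (6,10):dx=-5,dy=+14->D; (7,8):dx=+1,dy=-10->D
  (7,9):dx=-3,dy=-8->C; (7,10):dx=-1,dy=+1->D; (8,9):dx=-4,dy=+2->D; (8,10):dx=-2,dy=+11->D
  (9,10):dx=+2,dy=+9->C
Step 2: C = 18, D = 27, total pairs = 45.
Step 3: tau = (C - D)/(n(n-1)/2) = (18 - 27)/45 = -0.200000.
Step 4: Exact two-sided p-value (enumerate n! = 3628800 permutations of y under H0): p = 0.484313.
Step 5: alpha = 0.1. fail to reject H0.

tau_b = -0.2000 (C=18, D=27), p = 0.484313, fail to reject H0.


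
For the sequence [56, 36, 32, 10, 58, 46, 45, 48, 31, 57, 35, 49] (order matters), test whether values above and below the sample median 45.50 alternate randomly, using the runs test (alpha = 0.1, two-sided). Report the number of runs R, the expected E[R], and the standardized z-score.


Step 1: Compute median = 45.50; label A = above, B = below.
Labels in order: ABBBAABABABA  (n_A = 6, n_B = 6)
Step 2: Count runs R = 9.
Step 3: Under H0 (random ordering), E[R] = 2*n_A*n_B/(n_A+n_B) + 1 = 2*6*6/12 + 1 = 7.0000.
        Var[R] = 2*n_A*n_B*(2*n_A*n_B - n_A - n_B) / ((n_A+n_B)^2 * (n_A+n_B-1)) = 4320/1584 = 2.7273.
        SD[R] = 1.6514.
Step 4: Continuity-corrected z = (R - 0.5 - E[R]) / SD[R] = (9 - 0.5 - 7.0000) / 1.6514 = 0.9083.
Step 5: Two-sided p-value via normal approximation = 2*(1 - Phi(|z|)) = 0.363722.
Step 6: alpha = 0.1. fail to reject H0.

R = 9, z = 0.9083, p = 0.363722, fail to reject H0.


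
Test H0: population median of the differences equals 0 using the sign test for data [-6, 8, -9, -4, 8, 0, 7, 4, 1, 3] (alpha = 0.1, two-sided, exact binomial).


Step 1: Discard zero differences. Original n = 10; n_eff = number of nonzero differences = 9.
Nonzero differences (with sign): -6, +8, -9, -4, +8, +7, +4, +1, +3
Step 2: Count signs: positive = 6, negative = 3.
Step 3: Under H0: P(positive) = 0.5, so the number of positives S ~ Bin(9, 0.5).
Step 4: Two-sided exact p-value = sum of Bin(9,0.5) probabilities at or below the observed probability = 0.507812.
Step 5: alpha = 0.1. fail to reject H0.

n_eff = 9, pos = 6, neg = 3, p = 0.507812, fail to reject H0.


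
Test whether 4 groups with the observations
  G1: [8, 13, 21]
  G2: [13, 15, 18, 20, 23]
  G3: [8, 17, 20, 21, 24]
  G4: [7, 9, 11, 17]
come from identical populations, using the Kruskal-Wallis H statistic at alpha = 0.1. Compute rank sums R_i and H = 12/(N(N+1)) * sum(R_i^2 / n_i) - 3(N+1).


Step 1: Combine all N = 17 observations and assign midranks.
sorted (value, group, rank): (7,G4,1), (8,G1,2.5), (8,G3,2.5), (9,G4,4), (11,G4,5), (13,G1,6.5), (13,G2,6.5), (15,G2,8), (17,G3,9.5), (17,G4,9.5), (18,G2,11), (20,G2,12.5), (20,G3,12.5), (21,G1,14.5), (21,G3,14.5), (23,G2,16), (24,G3,17)
Step 2: Sum ranks within each group.
R_1 = 23.5 (n_1 = 3)
R_2 = 54 (n_2 = 5)
R_3 = 56 (n_3 = 5)
R_4 = 19.5 (n_4 = 4)
Step 3: H = 12/(N(N+1)) * sum(R_i^2/n_i) - 3(N+1)
     = 12/(17*18) * (23.5^2/3 + 54^2/5 + 56^2/5 + 19.5^2/4) - 3*18
     = 0.039216 * 1489.55 - 54
     = 4.413562.
Step 4: Ties present; correction factor C = 1 - 30/(17^3 - 17) = 0.993873. Corrected H = 4.413562 / 0.993873 = 4.440773.
Step 5: Under H0, H ~ chi^2(3); p-value = 0.217634.
Step 6: alpha = 0.1. fail to reject H0.

H = 4.4408, df = 3, p = 0.217634, fail to reject H0.


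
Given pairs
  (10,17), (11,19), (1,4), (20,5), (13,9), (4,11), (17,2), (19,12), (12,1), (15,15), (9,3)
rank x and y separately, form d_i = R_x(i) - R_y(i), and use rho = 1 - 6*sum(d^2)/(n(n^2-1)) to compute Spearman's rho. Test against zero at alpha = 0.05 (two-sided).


Step 1: Rank x and y separately (midranks; no ties here).
rank(x): 10->4, 11->5, 1->1, 20->11, 13->7, 4->2, 17->9, 19->10, 12->6, 15->8, 9->3
rank(y): 17->10, 19->11, 4->4, 5->5, 9->6, 11->7, 2->2, 12->8, 1->1, 15->9, 3->3
Step 2: d_i = R_x(i) - R_y(i); compute d_i^2.
  (4-10)^2=36, (5-11)^2=36, (1-4)^2=9, (11-5)^2=36, (7-6)^2=1, (2-7)^2=25, (9-2)^2=49, (10-8)^2=4, (6-1)^2=25, (8-9)^2=1, (3-3)^2=0
sum(d^2) = 222.
Step 3: rho = 1 - 6*222 / (11*(11^2 - 1)) = 1 - 1332/1320 = -0.009091.
Step 4: Under H0, t = rho * sqrt((n-2)/(1-rho^2)) = -0.0273 ~ t(9).
Step 5: Two-sided p-value from the t-distribution with 9 df = 0.978837.
Step 6: alpha = 0.05. fail to reject H0.

rho = -0.0091, p = 0.978837, fail to reject H0 at alpha = 0.05.


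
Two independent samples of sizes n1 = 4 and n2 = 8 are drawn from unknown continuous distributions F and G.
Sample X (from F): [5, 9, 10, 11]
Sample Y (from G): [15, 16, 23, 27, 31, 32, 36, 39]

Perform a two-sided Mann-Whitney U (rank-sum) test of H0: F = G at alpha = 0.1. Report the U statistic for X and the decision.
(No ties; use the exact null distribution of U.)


Step 1: Combine and sort all 12 observations; assign midranks.
sorted (value, group): (5,X), (9,X), (10,X), (11,X), (15,Y), (16,Y), (23,Y), (27,Y), (31,Y), (32,Y), (36,Y), (39,Y)
ranks: 5->1, 9->2, 10->3, 11->4, 15->5, 16->6, 23->7, 27->8, 31->9, 32->10, 36->11, 39->12
Step 2: Rank sum for X: R1 = 1 + 2 + 3 + 4 = 10.
Step 3: U_X = R1 - n1(n1+1)/2 = 10 - 4*5/2 = 10 - 10 = 0.
       U_Y = n1*n2 - U_X = 32 - 0 = 32.
Step 4: No ties, so the exact null distribution of U (based on enumerating the C(12,4) = 495 equally likely rank assignments) gives the two-sided p-value.
Step 5: p-value = 0.004040; compare to alpha = 0.1. reject H0.

U_X = 0, p = 0.004040, reject H0 at alpha = 0.1.


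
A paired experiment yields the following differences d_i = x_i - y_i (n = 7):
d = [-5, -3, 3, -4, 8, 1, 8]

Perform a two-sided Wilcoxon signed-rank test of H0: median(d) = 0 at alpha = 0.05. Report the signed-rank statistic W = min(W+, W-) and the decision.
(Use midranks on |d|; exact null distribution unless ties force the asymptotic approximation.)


Step 1: Drop any zero differences (none here) and take |d_i|.
|d| = [5, 3, 3, 4, 8, 1, 8]
Step 2: Midrank |d_i| (ties get averaged ranks).
ranks: |5|->5, |3|->2.5, |3|->2.5, |4|->4, |8|->6.5, |1|->1, |8|->6.5
Step 3: Attach original signs; sum ranks with positive sign and with negative sign.
W+ = 2.5 + 6.5 + 1 + 6.5 = 16.5
W- = 5 + 2.5 + 4 = 11.5
(Check: W+ + W- = 28 should equal n(n+1)/2 = 28.)
Step 4: Test statistic W = min(W+, W-) = 11.5.
Step 5: Ties in |d|, so use the tie-corrected normal approximation.
        E[W] = n(n+1)/4 = 7*8/4 = 14.
        Tie groups: |d|=3 (t=2), |d|=8 (t=2); sum(t^3 - t) = 12.
        Var[W] = n(n+1)(2n+1)/24 - sum(t^3-t)/48 = 840/24 - 12/48 = 34.75.
        z = (W - E[W]) / sqrt(Var[W]) = (11.5 - 14) / 5.8949 = -0.4241.
        Two-sided p = 2*Phi(z) = 0.671497.
Step 6: alpha = 0.05. fail to reject H0.

W+ = 16.5, W- = 11.5, W = min = 11.5, p = 0.671497, fail to reject H0.


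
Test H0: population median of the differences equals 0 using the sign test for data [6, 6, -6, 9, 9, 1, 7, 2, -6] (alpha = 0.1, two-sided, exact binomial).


Step 1: Discard zero differences. Original n = 9; n_eff = number of nonzero differences = 9.
Nonzero differences (with sign): +6, +6, -6, +9, +9, +1, +7, +2, -6
Step 2: Count signs: positive = 7, negative = 2.
Step 3: Under H0: P(positive) = 0.5, so the number of positives S ~ Bin(9, 0.5).
Step 4: Two-sided exact p-value = sum of Bin(9,0.5) probabilities at or below the observed probability = 0.179688.
Step 5: alpha = 0.1. fail to reject H0.

n_eff = 9, pos = 7, neg = 2, p = 0.179688, fail to reject H0.


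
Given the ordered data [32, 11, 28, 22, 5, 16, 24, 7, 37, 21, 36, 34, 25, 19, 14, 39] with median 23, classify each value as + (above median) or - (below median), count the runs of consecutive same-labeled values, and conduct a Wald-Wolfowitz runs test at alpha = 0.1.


Step 1: Compute median = 23; label A = above, B = below.
Labels in order: ABABBBABABAAABBA  (n_A = 8, n_B = 8)
Step 2: Count runs R = 11.
Step 3: Under H0 (random ordering), E[R] = 2*n_A*n_B/(n_A+n_B) + 1 = 2*8*8/16 + 1 = 9.0000.
        Var[R] = 2*n_A*n_B*(2*n_A*n_B - n_A - n_B) / ((n_A+n_B)^2 * (n_A+n_B-1)) = 14336/3840 = 3.7333.
        SD[R] = 1.9322.
Step 4: Continuity-corrected z = (R - 0.5 - E[R]) / SD[R] = (11 - 0.5 - 9.0000) / 1.9322 = 0.7763.
Step 5: Two-sided p-value via normal approximation = 2*(1 - Phi(|z|)) = 0.437558.
Step 6: alpha = 0.1. fail to reject H0.

R = 11, z = 0.7763, p = 0.437558, fail to reject H0.


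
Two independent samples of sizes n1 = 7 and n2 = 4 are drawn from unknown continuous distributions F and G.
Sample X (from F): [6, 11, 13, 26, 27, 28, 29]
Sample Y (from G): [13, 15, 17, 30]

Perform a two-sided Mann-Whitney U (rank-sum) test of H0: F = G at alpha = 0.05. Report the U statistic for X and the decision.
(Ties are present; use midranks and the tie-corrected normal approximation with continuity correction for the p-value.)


Step 1: Combine and sort all 11 observations; assign midranks.
sorted (value, group): (6,X), (11,X), (13,X), (13,Y), (15,Y), (17,Y), (26,X), (27,X), (28,X), (29,X), (30,Y)
ranks: 6->1, 11->2, 13->3.5, 13->3.5, 15->5, 17->6, 26->7, 27->8, 28->9, 29->10, 30->11
Step 2: Rank sum for X: R1 = 1 + 2 + 3.5 + 7 + 8 + 9 + 10 = 40.5.
Step 3: U_X = R1 - n1(n1+1)/2 = 40.5 - 7*8/2 = 40.5 - 28 = 12.5.
       U_Y = n1*n2 - U_X = 28 - 12.5 = 15.5.
Step 4: Ties are present, so use the tie-corrected normal approximation (with continuity correction) for the p-value.
Step 5: p-value = 0.849769; compare to alpha = 0.05. fail to reject H0.

U_X = 12.5, p = 0.849769, fail to reject H0 at alpha = 0.05.


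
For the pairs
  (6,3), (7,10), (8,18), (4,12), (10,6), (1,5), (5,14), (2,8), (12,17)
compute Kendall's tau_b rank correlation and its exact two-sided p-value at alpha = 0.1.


Step 1: Enumerate the 36 unordered pairs (i,j) with i<j and classify each by sign(x_j-x_i) * sign(y_j-y_i).
  (1,2):dx=+1,dy=+7->C; (1,3):dx=+2,dy=+15->C; (1,4):dx=-2,dy=+9->D; (1,5):dx=+4,dy=+3->C
  (1,6):dx=-5,dy=+2->D; (1,7):dx=-1,dy=+11->D; (1,8):dx=-4,dy=+5->D; (1,9):dx=+6,dy=+14->C
  (2,3):dx=+1,dy=+8->C; (2,4):dx=-3,dy=+2->D; (2,5):dx=+3,dy=-4->D; (2,6):dx=-6,dy=-5->C
  (2,7):dx=-2,dy=+4->D; (2,8):dx=-5,dy=-2->C; (2,9):dx=+5,dy=+7->C; (3,4):dx=-4,dy=-6->C
  (3,5):dx=+2,dy=-12->D; (3,6):dx=-7,dy=-13->C; (3,7):dx=-3,dy=-4->C; (3,8):dx=-6,dy=-10->C
  (3,9):dx=+4,dy=-1->D; (4,5):dx=+6,dy=-6->D; (4,6):dx=-3,dy=-7->C; (4,7):dx=+1,dy=+2->C
  (4,8):dx=-2,dy=-4->C; (4,9):dx=+8,dy=+5->C; (5,6):dx=-9,dy=-1->C; (5,7):dx=-5,dy=+8->D
  (5,8):dx=-8,dy=+2->D; (5,9):dx=+2,dy=+11->C; (6,7):dx=+4,dy=+9->C; (6,8):dx=+1,dy=+3->C
  (6,9):dx=+11,dy=+12->C; (7,8):dx=-3,dy=-6->C; (7,9):dx=+7,dy=+3->C; (8,9):dx=+10,dy=+9->C
Step 2: C = 24, D = 12, total pairs = 36.
Step 3: tau = (C - D)/(n(n-1)/2) = (24 - 12)/36 = 0.333333.
Step 4: Exact two-sided p-value (enumerate n! = 362880 permutations of y under H0): p = 0.259518.
Step 5: alpha = 0.1. fail to reject H0.

tau_b = 0.3333 (C=24, D=12), p = 0.259518, fail to reject H0.


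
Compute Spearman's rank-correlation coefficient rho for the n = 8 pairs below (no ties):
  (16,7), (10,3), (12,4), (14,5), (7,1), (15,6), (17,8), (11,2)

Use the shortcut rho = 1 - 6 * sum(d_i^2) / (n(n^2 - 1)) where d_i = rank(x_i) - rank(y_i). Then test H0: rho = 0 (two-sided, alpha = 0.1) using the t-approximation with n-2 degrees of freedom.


Step 1: Rank x and y separately (midranks; no ties here).
rank(x): 16->7, 10->2, 12->4, 14->5, 7->1, 15->6, 17->8, 11->3
rank(y): 7->7, 3->3, 4->4, 5->5, 1->1, 6->6, 8->8, 2->2
Step 2: d_i = R_x(i) - R_y(i); compute d_i^2.
  (7-7)^2=0, (2-3)^2=1, (4-4)^2=0, (5-5)^2=0, (1-1)^2=0, (6-6)^2=0, (8-8)^2=0, (3-2)^2=1
sum(d^2) = 2.
Step 3: rho = 1 - 6*2 / (8*(8^2 - 1)) = 1 - 12/504 = 0.976190.
Step 4: Under H0, t = rho * sqrt((n-2)/(1-rho^2)) = 11.0235 ~ t(6).
Step 5: Two-sided p-value from the t-distribution with 6 df = 0.000033.
Step 6: alpha = 0.1. reject H0.

rho = 0.9762, p = 0.000033, reject H0 at alpha = 0.1.


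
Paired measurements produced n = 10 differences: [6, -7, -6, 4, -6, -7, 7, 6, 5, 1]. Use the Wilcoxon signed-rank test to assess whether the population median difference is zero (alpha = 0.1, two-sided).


Step 1: Drop any zero differences (none here) and take |d_i|.
|d| = [6, 7, 6, 4, 6, 7, 7, 6, 5, 1]
Step 2: Midrank |d_i| (ties get averaged ranks).
ranks: |6|->5.5, |7|->9, |6|->5.5, |4|->2, |6|->5.5, |7|->9, |7|->9, |6|->5.5, |5|->3, |1|->1
Step 3: Attach original signs; sum ranks with positive sign and with negative sign.
W+ = 5.5 + 2 + 9 + 5.5 + 3 + 1 = 26
W- = 9 + 5.5 + 5.5 + 9 = 29
(Check: W+ + W- = 55 should equal n(n+1)/2 = 55.)
Step 4: Test statistic W = min(W+, W-) = 26.
Step 5: Ties in |d|, so use the tie-corrected normal approximation.
        E[W] = n(n+1)/4 = 10*11/4 = 27.5.
        Tie groups: |d|=6 (t=4), |d|=7 (t=3); sum(t^3 - t) = 84.
        Var[W] = n(n+1)(2n+1)/24 - sum(t^3-t)/48 = 2310/24 - 84/48 = 94.5.
        z = (W - E[W]) / sqrt(Var[W]) = (26 - 27.5) / 9.7211 = -0.1543.
        Two-sided p = 2*Phi(z) = 0.877371.
Step 6: alpha = 0.1. fail to reject H0.

W+ = 26, W- = 29, W = min = 26, p = 0.877371, fail to reject H0.


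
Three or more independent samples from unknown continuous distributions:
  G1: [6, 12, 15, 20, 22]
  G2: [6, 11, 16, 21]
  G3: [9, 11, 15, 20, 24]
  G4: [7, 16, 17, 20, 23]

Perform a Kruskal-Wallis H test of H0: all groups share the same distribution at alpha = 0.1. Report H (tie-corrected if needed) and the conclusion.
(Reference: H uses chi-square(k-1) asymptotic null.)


Step 1: Combine all N = 19 observations and assign midranks.
sorted (value, group, rank): (6,G1,1.5), (6,G2,1.5), (7,G4,3), (9,G3,4), (11,G2,5.5), (11,G3,5.5), (12,G1,7), (15,G1,8.5), (15,G3,8.5), (16,G2,10.5), (16,G4,10.5), (17,G4,12), (20,G1,14), (20,G3,14), (20,G4,14), (21,G2,16), (22,G1,17), (23,G4,18), (24,G3,19)
Step 2: Sum ranks within each group.
R_1 = 48 (n_1 = 5)
R_2 = 33.5 (n_2 = 4)
R_3 = 51 (n_3 = 5)
R_4 = 57.5 (n_4 = 5)
Step 3: H = 12/(N(N+1)) * sum(R_i^2/n_i) - 3(N+1)
     = 12/(19*20) * (48^2/5 + 33.5^2/4 + 51^2/5 + 57.5^2/5) - 3*20
     = 0.031579 * 1922.81 - 60
     = 0.720395.
Step 4: Ties present; correction factor C = 1 - 48/(19^3 - 19) = 0.992982. Corrected H = 0.720395 / 0.992982 = 0.725486.
Step 5: Under H0, H ~ chi^2(3); p-value = 0.867194.
Step 6: alpha = 0.1. fail to reject H0.

H = 0.7255, df = 3, p = 0.867194, fail to reject H0.


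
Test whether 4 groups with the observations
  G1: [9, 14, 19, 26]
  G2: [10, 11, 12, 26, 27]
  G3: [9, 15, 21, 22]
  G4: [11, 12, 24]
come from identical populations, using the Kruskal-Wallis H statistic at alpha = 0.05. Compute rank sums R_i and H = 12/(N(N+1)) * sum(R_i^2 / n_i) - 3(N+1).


Step 1: Combine all N = 16 observations and assign midranks.
sorted (value, group, rank): (9,G1,1.5), (9,G3,1.5), (10,G2,3), (11,G2,4.5), (11,G4,4.5), (12,G2,6.5), (12,G4,6.5), (14,G1,8), (15,G3,9), (19,G1,10), (21,G3,11), (22,G3,12), (24,G4,13), (26,G1,14.5), (26,G2,14.5), (27,G2,16)
Step 2: Sum ranks within each group.
R_1 = 34 (n_1 = 4)
R_2 = 44.5 (n_2 = 5)
R_3 = 33.5 (n_3 = 4)
R_4 = 24 (n_4 = 3)
Step 3: H = 12/(N(N+1)) * sum(R_i^2/n_i) - 3(N+1)
     = 12/(16*17) * (34^2/4 + 44.5^2/5 + 33.5^2/4 + 24^2/3) - 3*17
     = 0.044118 * 1157.61 - 51
     = 0.071140.
Step 4: Ties present; correction factor C = 1 - 24/(16^3 - 16) = 0.994118. Corrected H = 0.071140 / 0.994118 = 0.071561.
Step 5: Under H0, H ~ chi^2(3); p-value = 0.995017.
Step 6: alpha = 0.05. fail to reject H0.

H = 0.0716, df = 3, p = 0.995017, fail to reject H0.


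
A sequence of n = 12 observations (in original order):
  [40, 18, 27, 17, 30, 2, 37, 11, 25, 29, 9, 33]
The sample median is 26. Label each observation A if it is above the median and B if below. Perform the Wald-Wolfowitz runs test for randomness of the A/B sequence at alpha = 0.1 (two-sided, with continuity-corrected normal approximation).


Step 1: Compute median = 26; label A = above, B = below.
Labels in order: ABABABABBABA  (n_A = 6, n_B = 6)
Step 2: Count runs R = 11.
Step 3: Under H0 (random ordering), E[R] = 2*n_A*n_B/(n_A+n_B) + 1 = 2*6*6/12 + 1 = 7.0000.
        Var[R] = 2*n_A*n_B*(2*n_A*n_B - n_A - n_B) / ((n_A+n_B)^2 * (n_A+n_B-1)) = 4320/1584 = 2.7273.
        SD[R] = 1.6514.
Step 4: Continuity-corrected z = (R - 0.5 - E[R]) / SD[R] = (11 - 0.5 - 7.0000) / 1.6514 = 2.1194.
Step 5: Two-sided p-value via normal approximation = 2*(1 - Phi(|z|)) = 0.034060.
Step 6: alpha = 0.1. reject H0.

R = 11, z = 2.1194, p = 0.034060, reject H0.


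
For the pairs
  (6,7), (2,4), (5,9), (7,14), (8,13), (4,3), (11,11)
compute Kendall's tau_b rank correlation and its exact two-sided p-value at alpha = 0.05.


Step 1: Enumerate the 21 unordered pairs (i,j) with i<j and classify each by sign(x_j-x_i) * sign(y_j-y_i).
  (1,2):dx=-4,dy=-3->C; (1,3):dx=-1,dy=+2->D; (1,4):dx=+1,dy=+7->C; (1,5):dx=+2,dy=+6->C
  (1,6):dx=-2,dy=-4->C; (1,7):dx=+5,dy=+4->C; (2,3):dx=+3,dy=+5->C; (2,4):dx=+5,dy=+10->C
  (2,5):dx=+6,dy=+9->C; (2,6):dx=+2,dy=-1->D; (2,7):dx=+9,dy=+7->C; (3,4):dx=+2,dy=+5->C
  (3,5):dx=+3,dy=+4->C; (3,6):dx=-1,dy=-6->C; (3,7):dx=+6,dy=+2->C; (4,5):dx=+1,dy=-1->D
  (4,6):dx=-3,dy=-11->C; (4,7):dx=+4,dy=-3->D; (5,6):dx=-4,dy=-10->C; (5,7):dx=+3,dy=-2->D
  (6,7):dx=+7,dy=+8->C
Step 2: C = 16, D = 5, total pairs = 21.
Step 3: tau = (C - D)/(n(n-1)/2) = (16 - 5)/21 = 0.523810.
Step 4: Exact two-sided p-value (enumerate n! = 5040 permutations of y under H0): p = 0.136111.
Step 5: alpha = 0.05. fail to reject H0.

tau_b = 0.5238 (C=16, D=5), p = 0.136111, fail to reject H0.


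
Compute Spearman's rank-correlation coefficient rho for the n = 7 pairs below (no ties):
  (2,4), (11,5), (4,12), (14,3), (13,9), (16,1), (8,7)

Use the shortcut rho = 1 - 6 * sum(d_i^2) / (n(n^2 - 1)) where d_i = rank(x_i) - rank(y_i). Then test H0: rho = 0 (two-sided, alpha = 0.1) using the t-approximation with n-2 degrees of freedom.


Step 1: Rank x and y separately (midranks; no ties here).
rank(x): 2->1, 11->4, 4->2, 14->6, 13->5, 16->7, 8->3
rank(y): 4->3, 5->4, 12->7, 3->2, 9->6, 1->1, 7->5
Step 2: d_i = R_x(i) - R_y(i); compute d_i^2.
  (1-3)^2=4, (4-4)^2=0, (2-7)^2=25, (6-2)^2=16, (5-6)^2=1, (7-1)^2=36, (3-5)^2=4
sum(d^2) = 86.
Step 3: rho = 1 - 6*86 / (7*(7^2 - 1)) = 1 - 516/336 = -0.535714.
Step 4: Under H0, t = rho * sqrt((n-2)/(1-rho^2)) = -1.4186 ~ t(5).
Step 5: Two-sided p-value from the t-distribution with 5 df = 0.215217.
Step 6: alpha = 0.1. fail to reject H0.

rho = -0.5357, p = 0.215217, fail to reject H0 at alpha = 0.1.


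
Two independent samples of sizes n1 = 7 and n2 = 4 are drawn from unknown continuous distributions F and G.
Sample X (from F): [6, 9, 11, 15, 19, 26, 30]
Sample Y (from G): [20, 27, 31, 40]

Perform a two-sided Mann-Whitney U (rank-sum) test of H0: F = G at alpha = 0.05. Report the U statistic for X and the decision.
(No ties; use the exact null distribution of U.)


Step 1: Combine and sort all 11 observations; assign midranks.
sorted (value, group): (6,X), (9,X), (11,X), (15,X), (19,X), (20,Y), (26,X), (27,Y), (30,X), (31,Y), (40,Y)
ranks: 6->1, 9->2, 11->3, 15->4, 19->5, 20->6, 26->7, 27->8, 30->9, 31->10, 40->11
Step 2: Rank sum for X: R1 = 1 + 2 + 3 + 4 + 5 + 7 + 9 = 31.
Step 3: U_X = R1 - n1(n1+1)/2 = 31 - 7*8/2 = 31 - 28 = 3.
       U_Y = n1*n2 - U_X = 28 - 3 = 25.
Step 4: No ties, so the exact null distribution of U (based on enumerating the C(11,7) = 330 equally likely rank assignments) gives the two-sided p-value.
Step 5: p-value = 0.042424; compare to alpha = 0.05. reject H0.

U_X = 3, p = 0.042424, reject H0 at alpha = 0.05.


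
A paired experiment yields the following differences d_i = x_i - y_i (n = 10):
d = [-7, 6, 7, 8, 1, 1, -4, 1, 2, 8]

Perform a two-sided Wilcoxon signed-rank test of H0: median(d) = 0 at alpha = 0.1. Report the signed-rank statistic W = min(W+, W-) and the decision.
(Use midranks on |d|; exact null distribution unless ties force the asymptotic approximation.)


Step 1: Drop any zero differences (none here) and take |d_i|.
|d| = [7, 6, 7, 8, 1, 1, 4, 1, 2, 8]
Step 2: Midrank |d_i| (ties get averaged ranks).
ranks: |7|->7.5, |6|->6, |7|->7.5, |8|->9.5, |1|->2, |1|->2, |4|->5, |1|->2, |2|->4, |8|->9.5
Step 3: Attach original signs; sum ranks with positive sign and with negative sign.
W+ = 6 + 7.5 + 9.5 + 2 + 2 + 2 + 4 + 9.5 = 42.5
W- = 7.5 + 5 = 12.5
(Check: W+ + W- = 55 should equal n(n+1)/2 = 55.)
Step 4: Test statistic W = min(W+, W-) = 12.5.
Step 5: Ties in |d|, so use the tie-corrected normal approximation.
        E[W] = n(n+1)/4 = 10*11/4 = 27.5.
        Tie groups: |d|=1 (t=3), |d|=7 (t=2), |d|=8 (t=2); sum(t^3 - t) = 36.
        Var[W] = n(n+1)(2n+1)/24 - sum(t^3-t)/48 = 2310/24 - 36/48 = 95.5.
        z = (W - E[W]) / sqrt(Var[W]) = (12.5 - 27.5) / 9.7724 = -1.5349.
        Two-sided p = 2*Phi(z) = 0.124800.
Step 6: alpha = 0.1. fail to reject H0.

W+ = 42.5, W- = 12.5, W = min = 12.5, p = 0.124800, fail to reject H0.


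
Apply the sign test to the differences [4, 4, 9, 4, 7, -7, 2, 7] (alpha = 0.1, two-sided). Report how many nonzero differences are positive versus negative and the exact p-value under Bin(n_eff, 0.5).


Step 1: Discard zero differences. Original n = 8; n_eff = number of nonzero differences = 8.
Nonzero differences (with sign): +4, +4, +9, +4, +7, -7, +2, +7
Step 2: Count signs: positive = 7, negative = 1.
Step 3: Under H0: P(positive) = 0.5, so the number of positives S ~ Bin(8, 0.5).
Step 4: Two-sided exact p-value = sum of Bin(8,0.5) probabilities at or below the observed probability = 0.070312.
Step 5: alpha = 0.1. reject H0.

n_eff = 8, pos = 7, neg = 1, p = 0.070312, reject H0.


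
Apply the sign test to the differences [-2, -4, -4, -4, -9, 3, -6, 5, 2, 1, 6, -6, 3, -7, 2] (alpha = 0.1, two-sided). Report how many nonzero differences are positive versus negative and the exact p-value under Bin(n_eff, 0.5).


Step 1: Discard zero differences. Original n = 15; n_eff = number of nonzero differences = 15.
Nonzero differences (with sign): -2, -4, -4, -4, -9, +3, -6, +5, +2, +1, +6, -6, +3, -7, +2
Step 2: Count signs: positive = 7, negative = 8.
Step 3: Under H0: P(positive) = 0.5, so the number of positives S ~ Bin(15, 0.5).
Step 4: Two-sided exact p-value = sum of Bin(15,0.5) probabilities at or below the observed probability = 1.000000.
Step 5: alpha = 0.1. fail to reject H0.

n_eff = 15, pos = 7, neg = 8, p = 1.000000, fail to reject H0.


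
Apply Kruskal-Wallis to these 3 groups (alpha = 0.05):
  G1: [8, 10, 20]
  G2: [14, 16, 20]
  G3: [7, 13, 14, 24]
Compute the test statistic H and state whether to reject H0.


Step 1: Combine all N = 10 observations and assign midranks.
sorted (value, group, rank): (7,G3,1), (8,G1,2), (10,G1,3), (13,G3,4), (14,G2,5.5), (14,G3,5.5), (16,G2,7), (20,G1,8.5), (20,G2,8.5), (24,G3,10)
Step 2: Sum ranks within each group.
R_1 = 13.5 (n_1 = 3)
R_2 = 21 (n_2 = 3)
R_3 = 20.5 (n_3 = 4)
Step 3: H = 12/(N(N+1)) * sum(R_i^2/n_i) - 3(N+1)
     = 12/(10*11) * (13.5^2/3 + 21^2/3 + 20.5^2/4) - 3*11
     = 0.109091 * 312.812 - 33
     = 1.125000.
Step 4: Ties present; correction factor C = 1 - 12/(10^3 - 10) = 0.987879. Corrected H = 1.125000 / 0.987879 = 1.138804.
Step 5: Under H0, H ~ chi^2(2); p-value = 0.565864.
Step 6: alpha = 0.05. fail to reject H0.

H = 1.1388, df = 2, p = 0.565864, fail to reject H0.


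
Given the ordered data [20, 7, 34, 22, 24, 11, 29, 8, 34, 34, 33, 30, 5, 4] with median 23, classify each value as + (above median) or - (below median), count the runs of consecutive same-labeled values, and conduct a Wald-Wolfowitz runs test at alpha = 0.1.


Step 1: Compute median = 23; label A = above, B = below.
Labels in order: BBABABABAAAABB  (n_A = 7, n_B = 7)
Step 2: Count runs R = 9.
Step 3: Under H0 (random ordering), E[R] = 2*n_A*n_B/(n_A+n_B) + 1 = 2*7*7/14 + 1 = 8.0000.
        Var[R] = 2*n_A*n_B*(2*n_A*n_B - n_A - n_B) / ((n_A+n_B)^2 * (n_A+n_B-1)) = 8232/2548 = 3.2308.
        SD[R] = 1.7974.
Step 4: Continuity-corrected z = (R - 0.5 - E[R]) / SD[R] = (9 - 0.5 - 8.0000) / 1.7974 = 0.2782.
Step 5: Two-sided p-value via normal approximation = 2*(1 - Phi(|z|)) = 0.780879.
Step 6: alpha = 0.1. fail to reject H0.

R = 9, z = 0.2782, p = 0.780879, fail to reject H0.


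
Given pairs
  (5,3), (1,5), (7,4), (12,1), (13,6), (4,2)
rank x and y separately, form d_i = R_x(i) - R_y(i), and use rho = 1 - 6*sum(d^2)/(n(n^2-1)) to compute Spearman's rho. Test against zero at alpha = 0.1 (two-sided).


Step 1: Rank x and y separately (midranks; no ties here).
rank(x): 5->3, 1->1, 7->4, 12->5, 13->6, 4->2
rank(y): 3->3, 5->5, 4->4, 1->1, 6->6, 2->2
Step 2: d_i = R_x(i) - R_y(i); compute d_i^2.
  (3-3)^2=0, (1-5)^2=16, (4-4)^2=0, (5-1)^2=16, (6-6)^2=0, (2-2)^2=0
sum(d^2) = 32.
Step 3: rho = 1 - 6*32 / (6*(6^2 - 1)) = 1 - 192/210 = 0.085714.
Step 4: Under H0, t = rho * sqrt((n-2)/(1-rho^2)) = 0.1721 ~ t(4).
Step 5: Two-sided p-value from the t-distribution with 4 df = 0.871743.
Step 6: alpha = 0.1. fail to reject H0.

rho = 0.0857, p = 0.871743, fail to reject H0 at alpha = 0.1.


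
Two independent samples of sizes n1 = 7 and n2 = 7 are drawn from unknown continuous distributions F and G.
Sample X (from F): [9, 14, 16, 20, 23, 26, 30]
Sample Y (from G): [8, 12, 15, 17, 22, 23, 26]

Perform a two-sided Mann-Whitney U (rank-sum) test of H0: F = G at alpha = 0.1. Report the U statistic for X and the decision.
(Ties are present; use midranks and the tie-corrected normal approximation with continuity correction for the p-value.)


Step 1: Combine and sort all 14 observations; assign midranks.
sorted (value, group): (8,Y), (9,X), (12,Y), (14,X), (15,Y), (16,X), (17,Y), (20,X), (22,Y), (23,X), (23,Y), (26,X), (26,Y), (30,X)
ranks: 8->1, 9->2, 12->3, 14->4, 15->5, 16->6, 17->7, 20->8, 22->9, 23->10.5, 23->10.5, 26->12.5, 26->12.5, 30->14
Step 2: Rank sum for X: R1 = 2 + 4 + 6 + 8 + 10.5 + 12.5 + 14 = 57.
Step 3: U_X = R1 - n1(n1+1)/2 = 57 - 7*8/2 = 57 - 28 = 29.
       U_Y = n1*n2 - U_X = 49 - 29 = 20.
Step 4: Ties are present, so use the tie-corrected normal approximation (with continuity correction) for the p-value.
Step 5: p-value = 0.608491; compare to alpha = 0.1. fail to reject H0.

U_X = 29, p = 0.608491, fail to reject H0 at alpha = 0.1.


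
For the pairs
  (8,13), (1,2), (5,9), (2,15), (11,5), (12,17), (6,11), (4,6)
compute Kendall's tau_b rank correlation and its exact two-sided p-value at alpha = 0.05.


Step 1: Enumerate the 28 unordered pairs (i,j) with i<j and classify each by sign(x_j-x_i) * sign(y_j-y_i).
  (1,2):dx=-7,dy=-11->C; (1,3):dx=-3,dy=-4->C; (1,4):dx=-6,dy=+2->D; (1,5):dx=+3,dy=-8->D
  (1,6):dx=+4,dy=+4->C; (1,7):dx=-2,dy=-2->C; (1,8):dx=-4,dy=-7->C; (2,3):dx=+4,dy=+7->C
  (2,4):dx=+1,dy=+13->C; (2,5):dx=+10,dy=+3->C; (2,6):dx=+11,dy=+15->C; (2,7):dx=+5,dy=+9->C
  (2,8):dx=+3,dy=+4->C; (3,4):dx=-3,dy=+6->D; (3,5):dx=+6,dy=-4->D; (3,6):dx=+7,dy=+8->C
  (3,7):dx=+1,dy=+2->C; (3,8):dx=-1,dy=-3->C; (4,5):dx=+9,dy=-10->D; (4,6):dx=+10,dy=+2->C
  (4,7):dx=+4,dy=-4->D; (4,8):dx=+2,dy=-9->D; (5,6):dx=+1,dy=+12->C; (5,7):dx=-5,dy=+6->D
  (5,8):dx=-7,dy=+1->D; (6,7):dx=-6,dy=-6->C; (6,8):dx=-8,dy=-11->C; (7,8):dx=-2,dy=-5->C
Step 2: C = 19, D = 9, total pairs = 28.
Step 3: tau = (C - D)/(n(n-1)/2) = (19 - 9)/28 = 0.357143.
Step 4: Exact two-sided p-value (enumerate n! = 40320 permutations of y under H0): p = 0.275099.
Step 5: alpha = 0.05. fail to reject H0.

tau_b = 0.3571 (C=19, D=9), p = 0.275099, fail to reject H0.


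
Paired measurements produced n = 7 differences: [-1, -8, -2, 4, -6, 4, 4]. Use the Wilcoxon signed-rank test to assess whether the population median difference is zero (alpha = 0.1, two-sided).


Step 1: Drop any zero differences (none here) and take |d_i|.
|d| = [1, 8, 2, 4, 6, 4, 4]
Step 2: Midrank |d_i| (ties get averaged ranks).
ranks: |1|->1, |8|->7, |2|->2, |4|->4, |6|->6, |4|->4, |4|->4
Step 3: Attach original signs; sum ranks with positive sign and with negative sign.
W+ = 4 + 4 + 4 = 12
W- = 1 + 7 + 2 + 6 = 16
(Check: W+ + W- = 28 should equal n(n+1)/2 = 28.)
Step 4: Test statistic W = min(W+, W-) = 12.
Step 5: Ties in |d|, so use the tie-corrected normal approximation.
        E[W] = n(n+1)/4 = 7*8/4 = 14.
        Tie groups: |d|=4 (t=3); sum(t^3 - t) = 24.
        Var[W] = n(n+1)(2n+1)/24 - sum(t^3-t)/48 = 840/24 - 24/48 = 34.5.
        z = (W - E[W]) / sqrt(Var[W]) = (12 - 14) / 5.8737 = -0.3405.
        Two-sided p = 2*Phi(z) = 0.733478.
Step 6: alpha = 0.1. fail to reject H0.

W+ = 12, W- = 16, W = min = 12, p = 0.733478, fail to reject H0.


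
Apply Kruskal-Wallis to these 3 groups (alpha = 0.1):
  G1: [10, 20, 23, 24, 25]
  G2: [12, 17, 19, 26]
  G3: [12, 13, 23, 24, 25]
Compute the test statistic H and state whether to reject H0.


Step 1: Combine all N = 14 observations and assign midranks.
sorted (value, group, rank): (10,G1,1), (12,G2,2.5), (12,G3,2.5), (13,G3,4), (17,G2,5), (19,G2,6), (20,G1,7), (23,G1,8.5), (23,G3,8.5), (24,G1,10.5), (24,G3,10.5), (25,G1,12.5), (25,G3,12.5), (26,G2,14)
Step 2: Sum ranks within each group.
R_1 = 39.5 (n_1 = 5)
R_2 = 27.5 (n_2 = 4)
R_3 = 38 (n_3 = 5)
Step 3: H = 12/(N(N+1)) * sum(R_i^2/n_i) - 3(N+1)
     = 12/(14*15) * (39.5^2/5 + 27.5^2/4 + 38^2/5) - 3*15
     = 0.057143 * 789.913 - 45
     = 0.137857.
Step 4: Ties present; correction factor C = 1 - 24/(14^3 - 14) = 0.991209. Corrected H = 0.137857 / 0.991209 = 0.139080.
Step 5: Under H0, H ~ chi^2(2); p-value = 0.932823.
Step 6: alpha = 0.1. fail to reject H0.

H = 0.1391, df = 2, p = 0.932823, fail to reject H0.


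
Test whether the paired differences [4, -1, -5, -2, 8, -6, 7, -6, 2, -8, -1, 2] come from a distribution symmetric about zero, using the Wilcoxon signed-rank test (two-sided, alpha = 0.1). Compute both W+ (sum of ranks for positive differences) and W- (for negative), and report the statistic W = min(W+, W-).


Step 1: Drop any zero differences (none here) and take |d_i|.
|d| = [4, 1, 5, 2, 8, 6, 7, 6, 2, 8, 1, 2]
Step 2: Midrank |d_i| (ties get averaged ranks).
ranks: |4|->6, |1|->1.5, |5|->7, |2|->4, |8|->11.5, |6|->8.5, |7|->10, |6|->8.5, |2|->4, |8|->11.5, |1|->1.5, |2|->4
Step 3: Attach original signs; sum ranks with positive sign and with negative sign.
W+ = 6 + 11.5 + 10 + 4 + 4 = 35.5
W- = 1.5 + 7 + 4 + 8.5 + 8.5 + 11.5 + 1.5 = 42.5
(Check: W+ + W- = 78 should equal n(n+1)/2 = 78.)
Step 4: Test statistic W = min(W+, W-) = 35.5.
Step 5: Ties in |d|, so use the tie-corrected normal approximation.
        E[W] = n(n+1)/4 = 12*13/4 = 39.
        Tie groups: |d|=1 (t=2), |d|=2 (t=3), |d|=6 (t=2), |d|=8 (t=2); sum(t^3 - t) = 42.
        Var[W] = n(n+1)(2n+1)/24 - sum(t^3-t)/48 = 3900/24 - 42/48 = 161.625.
        z = (W - E[W]) / sqrt(Var[W]) = (35.5 - 39) / 12.7132 = -0.2753.
        Two-sided p = 2*Phi(z) = 0.783082.
Step 6: alpha = 0.1. fail to reject H0.

W+ = 35.5, W- = 42.5, W = min = 35.5, p = 0.783082, fail to reject H0.


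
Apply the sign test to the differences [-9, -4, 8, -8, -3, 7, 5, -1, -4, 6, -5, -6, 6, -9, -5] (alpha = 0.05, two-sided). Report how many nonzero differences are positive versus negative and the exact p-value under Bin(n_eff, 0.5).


Step 1: Discard zero differences. Original n = 15; n_eff = number of nonzero differences = 15.
Nonzero differences (with sign): -9, -4, +8, -8, -3, +7, +5, -1, -4, +6, -5, -6, +6, -9, -5
Step 2: Count signs: positive = 5, negative = 10.
Step 3: Under H0: P(positive) = 0.5, so the number of positives S ~ Bin(15, 0.5).
Step 4: Two-sided exact p-value = sum of Bin(15,0.5) probabilities at or below the observed probability = 0.301758.
Step 5: alpha = 0.05. fail to reject H0.

n_eff = 15, pos = 5, neg = 10, p = 0.301758, fail to reject H0.


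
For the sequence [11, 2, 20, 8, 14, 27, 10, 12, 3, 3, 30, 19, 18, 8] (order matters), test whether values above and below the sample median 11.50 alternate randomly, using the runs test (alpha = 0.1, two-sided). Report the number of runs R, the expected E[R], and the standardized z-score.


Step 1: Compute median = 11.50; label A = above, B = below.
Labels in order: BBABAABABBAAAB  (n_A = 7, n_B = 7)
Step 2: Count runs R = 9.
Step 3: Under H0 (random ordering), E[R] = 2*n_A*n_B/(n_A+n_B) + 1 = 2*7*7/14 + 1 = 8.0000.
        Var[R] = 2*n_A*n_B*(2*n_A*n_B - n_A - n_B) / ((n_A+n_B)^2 * (n_A+n_B-1)) = 8232/2548 = 3.2308.
        SD[R] = 1.7974.
Step 4: Continuity-corrected z = (R - 0.5 - E[R]) / SD[R] = (9 - 0.5 - 8.0000) / 1.7974 = 0.2782.
Step 5: Two-sided p-value via normal approximation = 2*(1 - Phi(|z|)) = 0.780879.
Step 6: alpha = 0.1. fail to reject H0.

R = 9, z = 0.2782, p = 0.780879, fail to reject H0.


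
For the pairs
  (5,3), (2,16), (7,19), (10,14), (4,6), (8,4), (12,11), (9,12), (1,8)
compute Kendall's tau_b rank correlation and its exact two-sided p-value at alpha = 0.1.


Step 1: Enumerate the 36 unordered pairs (i,j) with i<j and classify each by sign(x_j-x_i) * sign(y_j-y_i).
  (1,2):dx=-3,dy=+13->D; (1,3):dx=+2,dy=+16->C; (1,4):dx=+5,dy=+11->C; (1,5):dx=-1,dy=+3->D
  (1,6):dx=+3,dy=+1->C; (1,7):dx=+7,dy=+8->C; (1,8):dx=+4,dy=+9->C; (1,9):dx=-4,dy=+5->D
  (2,3):dx=+5,dy=+3->C; (2,4):dx=+8,dy=-2->D; (2,5):dx=+2,dy=-10->D; (2,6):dx=+6,dy=-12->D
  (2,7):dx=+10,dy=-5->D; (2,8):dx=+7,dy=-4->D; (2,9):dx=-1,dy=-8->C; (3,4):dx=+3,dy=-5->D
  (3,5):dx=-3,dy=-13->C; (3,6):dx=+1,dy=-15->D; (3,7):dx=+5,dy=-8->D; (3,8):dx=+2,dy=-7->D
  (3,9):dx=-6,dy=-11->C; (4,5):dx=-6,dy=-8->C; (4,6):dx=-2,dy=-10->C; (4,7):dx=+2,dy=-3->D
  (4,8):dx=-1,dy=-2->C; (4,9):dx=-9,dy=-6->C; (5,6):dx=+4,dy=-2->D; (5,7):dx=+8,dy=+5->C
  (5,8):dx=+5,dy=+6->C; (5,9):dx=-3,dy=+2->D; (6,7):dx=+4,dy=+7->C; (6,8):dx=+1,dy=+8->C
  (6,9):dx=-7,dy=+4->D; (7,8):dx=-3,dy=+1->D; (7,9):dx=-11,dy=-3->C; (8,9):dx=-8,dy=-4->C
Step 2: C = 19, D = 17, total pairs = 36.
Step 3: tau = (C - D)/(n(n-1)/2) = (19 - 17)/36 = 0.055556.
Step 4: Exact two-sided p-value (enumerate n! = 362880 permutations of y under H0): p = 0.919455.
Step 5: alpha = 0.1. fail to reject H0.

tau_b = 0.0556 (C=19, D=17), p = 0.919455, fail to reject H0.


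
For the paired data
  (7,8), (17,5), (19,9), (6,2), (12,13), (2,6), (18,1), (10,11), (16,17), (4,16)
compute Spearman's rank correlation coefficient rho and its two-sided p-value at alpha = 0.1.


Step 1: Rank x and y separately (midranks; no ties here).
rank(x): 7->4, 17->8, 19->10, 6->3, 12->6, 2->1, 18->9, 10->5, 16->7, 4->2
rank(y): 8->5, 5->3, 9->6, 2->2, 13->8, 6->4, 1->1, 11->7, 17->10, 16->9
Step 2: d_i = R_x(i) - R_y(i); compute d_i^2.
  (4-5)^2=1, (8-3)^2=25, (10-6)^2=16, (3-2)^2=1, (6-8)^2=4, (1-4)^2=9, (9-1)^2=64, (5-7)^2=4, (7-10)^2=9, (2-9)^2=49
sum(d^2) = 182.
Step 3: rho = 1 - 6*182 / (10*(10^2 - 1)) = 1 - 1092/990 = -0.103030.
Step 4: Under H0, t = rho * sqrt((n-2)/(1-rho^2)) = -0.2930 ~ t(8).
Step 5: Two-sided p-value from the t-distribution with 8 df = 0.776998.
Step 6: alpha = 0.1. fail to reject H0.

rho = -0.1030, p = 0.776998, fail to reject H0 at alpha = 0.1.


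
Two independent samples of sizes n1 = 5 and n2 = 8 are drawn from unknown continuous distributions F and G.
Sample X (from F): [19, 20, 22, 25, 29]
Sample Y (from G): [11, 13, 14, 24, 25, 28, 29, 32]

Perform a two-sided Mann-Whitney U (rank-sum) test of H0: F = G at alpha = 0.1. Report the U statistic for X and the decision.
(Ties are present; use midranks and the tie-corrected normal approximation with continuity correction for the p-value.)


Step 1: Combine and sort all 13 observations; assign midranks.
sorted (value, group): (11,Y), (13,Y), (14,Y), (19,X), (20,X), (22,X), (24,Y), (25,X), (25,Y), (28,Y), (29,X), (29,Y), (32,Y)
ranks: 11->1, 13->2, 14->3, 19->4, 20->5, 22->6, 24->7, 25->8.5, 25->8.5, 28->10, 29->11.5, 29->11.5, 32->13
Step 2: Rank sum for X: R1 = 4 + 5 + 6 + 8.5 + 11.5 = 35.
Step 3: U_X = R1 - n1(n1+1)/2 = 35 - 5*6/2 = 35 - 15 = 20.
       U_Y = n1*n2 - U_X = 40 - 20 = 20.
Step 4: Ties are present, so use the tie-corrected normal approximation (with continuity correction) for the p-value.
Step 5: p-value = 1.000000; compare to alpha = 0.1. fail to reject H0.

U_X = 20, p = 1.000000, fail to reject H0 at alpha = 0.1.
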